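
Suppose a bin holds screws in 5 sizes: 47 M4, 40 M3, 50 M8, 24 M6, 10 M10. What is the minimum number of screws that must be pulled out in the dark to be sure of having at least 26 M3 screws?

The worst case draws every non-M3 screw first: 47 + 50 + 24 + 10 = 131.
The next 26 draws are then forced to be M3, giving 131 + 26 = 157.

157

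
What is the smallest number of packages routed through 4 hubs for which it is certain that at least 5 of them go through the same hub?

There are 4 hubs acting as pigeonholes.
With 4 × 4 = 16 packages we could place exactly 4 in each, with no class reaching 5.
One more forces some class to hold 5, so 16 + 1 = 17.

17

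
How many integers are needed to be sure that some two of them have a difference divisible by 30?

Use the pigeonhole principle on residue classes: two integers differ by a multiple of 30 exactly when they share a remainder mod 30.
There are 30 residue classes mod 30, so 30 integers can all lie in distinct classes.
One more integer must repeat a residue, giving a difference divisible by 30. So n = 30 + 1 = 31.

31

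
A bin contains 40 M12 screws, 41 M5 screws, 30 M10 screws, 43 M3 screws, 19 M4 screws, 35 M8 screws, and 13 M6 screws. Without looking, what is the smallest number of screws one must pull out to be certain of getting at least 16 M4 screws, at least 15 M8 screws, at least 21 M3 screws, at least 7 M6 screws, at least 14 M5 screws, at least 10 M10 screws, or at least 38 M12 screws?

115

Each of the 7 sizes has its own threshold; avoid all of them simultaneously.
The worst case stops just short of every target: 37 M12, 13 M5, 9 M10, 20 M3, 15 M4, 14 M8, 6 M6 — 37 + 13 + 9 + 20 + 15 + 14 + 6 = 114 screws.
One more screw must push some size to its target, so 114 + 1 = 115.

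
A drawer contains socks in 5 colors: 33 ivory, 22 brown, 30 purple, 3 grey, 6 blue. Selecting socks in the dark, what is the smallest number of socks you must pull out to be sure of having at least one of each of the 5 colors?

The hardest color to obtain is grey: we could draw every other sock first — 94 − 3 = 91 socks — without a single grey one.
The next draw must be grey, so 91 + 1 = 92.

92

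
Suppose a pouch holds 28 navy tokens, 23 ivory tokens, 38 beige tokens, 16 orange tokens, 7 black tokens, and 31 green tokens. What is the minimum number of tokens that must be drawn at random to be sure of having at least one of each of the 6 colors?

137

The hardest color to obtain is black: we could draw every other token first — 143 − 7 = 136 tokens — without a single black one.
The next draw must be black, so 136 + 1 = 137.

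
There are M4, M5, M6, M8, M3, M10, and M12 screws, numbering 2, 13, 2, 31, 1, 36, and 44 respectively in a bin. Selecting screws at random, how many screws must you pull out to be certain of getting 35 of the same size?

In the worst case we take at most 34 of each size, but all 2 M4, all 13 M5, all 2 M6, all 31 M8, and all 1 M3 (fewer than 34), giving 2 + 13 + 2 + 31 + 1 + 34 + 34 = 117.
One more screw then forces some size to 35, so 117 + 1 = 118.

118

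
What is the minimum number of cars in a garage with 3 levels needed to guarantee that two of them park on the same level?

There are 3 levels acting as pigeonholes.
With 3 cars we could place one in each, avoiding any repeat.
One more forces some class to hold 2, so 3 + 1 = 4.

4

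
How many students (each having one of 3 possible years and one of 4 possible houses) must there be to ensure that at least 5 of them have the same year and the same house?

There are 3 × 4 = 12 (year, house) combinations acting as pigeonholes.
With 12 × 4 = 48 students we could place exactly 4 in each, with no (year, house) pair reaching 5.
One more forces some (year, house) pair to hold 5, so 48 + 1 = 49.

49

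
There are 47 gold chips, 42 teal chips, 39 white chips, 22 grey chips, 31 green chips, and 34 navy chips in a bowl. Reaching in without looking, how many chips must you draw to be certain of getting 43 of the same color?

211

In the worst case we take at most 42 of each color, but all 39 white, all 22 grey, all 31 green, and all 34 navy (fewer than 42), giving 42 + 42 + 39 + 22 + 31 + 34 = 210.
One more chip then forces some color to 43, so 210 + 1 = 211.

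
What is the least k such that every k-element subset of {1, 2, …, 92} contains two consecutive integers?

Partition {1, …, 92} into 46 pairs: {1,2}, {3,4}, …, {91,92}.
Choosing 46 integers — say the 46 even numbers 2, 4, …, 92 — takes one from each pair and avoids the property.
Choosing 47 forces two into the same pair by pigeonhole, and those are consecutive. So 47.

47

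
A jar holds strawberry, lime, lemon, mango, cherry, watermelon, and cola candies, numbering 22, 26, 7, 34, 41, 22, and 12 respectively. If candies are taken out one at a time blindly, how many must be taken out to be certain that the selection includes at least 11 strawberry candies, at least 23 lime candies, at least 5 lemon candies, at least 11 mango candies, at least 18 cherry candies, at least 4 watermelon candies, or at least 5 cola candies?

The worst case stops just short of every target: 10 strawberry, 22 lime, 4 lemon, 10 mango, 17 cherry, 3 watermelon, 4 cola — 10 + 22 + 4 + 10 + 17 + 3 + 4 = 70 candies.
One more candy must push some flavor to its target, so 70 + 1 = 71.

71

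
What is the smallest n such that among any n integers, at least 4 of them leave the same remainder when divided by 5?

There are 5 residue classes modulo 5 acting as pigeonholes.
With 5 × 3 = 15 integers we could place exactly 3 in each, with no class reaching 4.
One more forces some class to hold 4, so 15 + 1 = 16.

16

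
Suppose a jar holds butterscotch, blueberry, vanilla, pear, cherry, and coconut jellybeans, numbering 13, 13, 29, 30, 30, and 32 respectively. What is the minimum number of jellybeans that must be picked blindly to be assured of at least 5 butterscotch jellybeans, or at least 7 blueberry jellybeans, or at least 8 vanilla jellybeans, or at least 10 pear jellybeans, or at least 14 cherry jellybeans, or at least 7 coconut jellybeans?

46

The worst case stops just short of every target: 4 butterscotch, 6 blueberry, 7 vanilla, 9 pear, 13 cherry, 6 coconut — 4 + 6 + 7 + 9 + 13 + 6 = 45 jellybeans.
One more jellybean must push some flavor to its target, so 45 + 1 = 46.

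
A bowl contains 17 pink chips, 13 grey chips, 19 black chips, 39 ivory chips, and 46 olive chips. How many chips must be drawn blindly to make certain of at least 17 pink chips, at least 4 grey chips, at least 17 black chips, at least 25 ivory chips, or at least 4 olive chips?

Each of the 5 colors has its own threshold; avoid all of them simultaneously.
The worst case stops just short of every target: 16 pink, 3 grey, 16 black, 24 ivory, 3 olive — 16 + 3 + 16 + 24 + 3 = 62 chips.
One more chip must push some color to its target, so 62 + 1 = 63.

63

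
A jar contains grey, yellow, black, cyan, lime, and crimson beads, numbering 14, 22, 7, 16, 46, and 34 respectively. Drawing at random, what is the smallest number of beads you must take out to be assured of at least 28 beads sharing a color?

114

Treat the 6 colors as pigeonholes.
In the worst case we take at most 27 of each color, but all 14 grey, all 22 yellow, all 7 black, and all 16 cyan (fewer than 27), giving 14 + 22 + 7 + 16 + 27 + 27 = 113.
One more bead then forces some color to 28, so 113 + 1 = 114.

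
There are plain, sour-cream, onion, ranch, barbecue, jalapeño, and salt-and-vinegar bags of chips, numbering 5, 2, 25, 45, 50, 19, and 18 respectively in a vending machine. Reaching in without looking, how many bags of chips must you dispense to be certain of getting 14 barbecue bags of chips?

To avoid barbecue bags of chips as long as possible, exhaust the other 6 flavors first.
The worst case draws every non-barbecue bag of chips first: 5 + 2 + 25 + 45 + 19 + 18 = 114.
The next 14 draws are then forced to be barbecue, giving 114 + 14 = 128.

128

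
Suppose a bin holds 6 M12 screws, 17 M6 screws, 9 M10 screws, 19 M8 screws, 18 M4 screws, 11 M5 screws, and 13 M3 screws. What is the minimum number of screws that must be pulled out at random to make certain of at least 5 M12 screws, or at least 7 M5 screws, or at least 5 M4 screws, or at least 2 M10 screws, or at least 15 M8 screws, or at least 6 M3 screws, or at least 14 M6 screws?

48

The worst case stops just short of every target: 4 M12, 13 M6, 1 M10, 14 M8, 4 M4, 6 M5, 5 M3 — 4 + 13 + 1 + 14 + 4 + 6 + 5 = 47 screws.
One more screw must push some size to its target, so 47 + 1 = 48.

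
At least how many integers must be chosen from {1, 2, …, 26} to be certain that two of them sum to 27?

14

Partition {1, …, 26} into 13 pairs: {1,26}, {2,25}, …, {13,14}.
Choosing 13 integers — say the integers 1 through 13 — takes one from each pair and avoids the property.
Choosing 14 forces two into the same pair by pigeonhole, and those sum to 27. So 14.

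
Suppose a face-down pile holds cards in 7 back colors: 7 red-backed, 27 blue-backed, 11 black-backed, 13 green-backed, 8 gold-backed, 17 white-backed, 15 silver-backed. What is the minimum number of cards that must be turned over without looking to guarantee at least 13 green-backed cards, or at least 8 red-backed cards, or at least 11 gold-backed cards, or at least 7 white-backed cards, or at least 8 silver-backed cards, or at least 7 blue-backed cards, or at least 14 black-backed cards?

58

The worst case stops just short of every target: 7 red-backed, 6 blue-backed, all 11 black-backed, 12 green-backed, all 8 gold-backed, 6 white-backed, 7 silver-backed — 7 + 6 + 11 + 12 + 8 + 6 + 7 = 57 cards.
One more card must push some back color to its target, so 57 + 1 = 58.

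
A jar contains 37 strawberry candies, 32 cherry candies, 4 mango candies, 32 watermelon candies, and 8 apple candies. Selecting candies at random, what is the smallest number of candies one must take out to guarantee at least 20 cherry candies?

101

The worst case draws every non-cherry candy first: 37 + 4 + 32 + 8 = 81.
The next 20 draws are then forced to be cherry, giving 81 + 20 = 101.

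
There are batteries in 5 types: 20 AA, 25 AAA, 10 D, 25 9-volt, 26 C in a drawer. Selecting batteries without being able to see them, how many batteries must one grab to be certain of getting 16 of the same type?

71

Treat the 5 types as pigeonholes.
In the worst case we take at most 15 of each type, but all 10 D (fewer than 15), giving 15 + 15 + 10 + 15 + 15 = 70.
One more battery then forces some type to 16, so 70 + 1 = 71.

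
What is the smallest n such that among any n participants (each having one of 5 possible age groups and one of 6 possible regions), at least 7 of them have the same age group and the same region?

181

There are 5 × 6 = 30 (age group, region) combinations acting as pigeonholes.
With 30 × 6 = 180 participants we could place exactly 6 in each, with no (age group, region) pair reaching 7.
One more forces some (age group, region) pair to hold 7, so 180 + 1 = 181.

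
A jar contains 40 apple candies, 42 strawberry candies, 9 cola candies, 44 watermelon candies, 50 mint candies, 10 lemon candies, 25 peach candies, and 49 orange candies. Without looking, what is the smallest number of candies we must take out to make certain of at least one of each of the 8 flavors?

The hardest flavor to obtain is cola: we could draw every other candy first — 269 − 9 = 260 candies — without a single cola one.
The next draw must be cola, so 260 + 1 = 261.

261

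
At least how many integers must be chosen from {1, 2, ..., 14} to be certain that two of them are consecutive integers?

8

Partition {1, …, 14} into 7 pairs: {1,2}, {3,4}, …, {13,14}.
Choosing 7 integers — say the 7 even numbers 2, 4, …, 14 — takes one from each pair and avoids the property.
Choosing 8 forces two into the same pair by pigeonhole, and those are consecutive. So 8.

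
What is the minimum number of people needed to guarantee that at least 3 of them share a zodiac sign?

There are 12 zodiac signs acting as pigeonholes.
With 12 × 2 = 24 people we could place exactly 2 in each, with no class reaching 3.
One more forces some class to hold 3, so 24 + 1 = 25.

25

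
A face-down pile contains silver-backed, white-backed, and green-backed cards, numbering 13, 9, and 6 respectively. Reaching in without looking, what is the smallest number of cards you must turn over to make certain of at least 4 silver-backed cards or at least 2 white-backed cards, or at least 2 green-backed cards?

6

The worst case stops just short of every target: 3 silver-backed, 1 white-backed, 1 green-backed — 3 + 1 + 1 = 5 cards.
One more card must push some back color to its target, so 5 + 1 = 6.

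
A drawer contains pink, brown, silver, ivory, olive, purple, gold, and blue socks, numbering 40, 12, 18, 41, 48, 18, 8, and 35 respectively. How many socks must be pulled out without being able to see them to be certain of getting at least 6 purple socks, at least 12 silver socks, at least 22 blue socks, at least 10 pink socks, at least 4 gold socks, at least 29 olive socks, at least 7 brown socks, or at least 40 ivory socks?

123

The worst case stops just short of every target: 9 pink, 6 brown, 11 silver, 39 ivory, 28 olive, 5 purple, 3 gold, 21 blue — 9 + 6 + 11 + 39 + 28 + 5 + 3 + 21 = 122 socks.
One more sock must push some color to its target, so 122 + 1 = 123.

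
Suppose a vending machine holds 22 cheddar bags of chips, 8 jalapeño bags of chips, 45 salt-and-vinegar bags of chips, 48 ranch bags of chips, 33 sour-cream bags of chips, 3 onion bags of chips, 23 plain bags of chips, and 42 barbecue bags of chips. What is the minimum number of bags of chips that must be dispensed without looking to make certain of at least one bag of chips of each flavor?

222

The hardest flavor to obtain is onion: we could draw every other bag of chips first — 224 − 3 = 221 bags of chips — without a single onion one.
The next draw must be onion, so 221 + 1 = 222.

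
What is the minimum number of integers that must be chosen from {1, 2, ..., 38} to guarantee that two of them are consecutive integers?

Partition {1, …, 38} into 19 pairs: {1,2}, {3,4}, …, {37,38}.
Choosing 19 integers — say the 19 even numbers 2, 4, …, 38 — takes one from each pair and avoids the property.
Choosing 20 forces two into the same pair by pigeonhole, and those are consecutive. So 20.

20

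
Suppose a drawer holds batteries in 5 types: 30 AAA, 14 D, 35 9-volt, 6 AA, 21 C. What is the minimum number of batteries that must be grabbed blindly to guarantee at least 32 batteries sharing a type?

103

In the worst case we take at most 31 of each type, but all 30 AAA, all 14 D, all 6 AA, and all 21 C (fewer than 31), giving 30 + 14 + 31 + 6 + 21 = 102.
One more battery then forces some type to 32, so 102 + 1 = 103.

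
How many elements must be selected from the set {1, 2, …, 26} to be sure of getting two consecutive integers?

Partition {1, …, 26} into 13 pairs: {1,2}, {3,4}, …, {25,26}.
Choosing 13 integers — say the 13 even numbers 2, 4, …, 26 — takes one from each pair and avoids the property.
Choosing 14 forces two into the same pair by pigeonhole, and those are consecutive. So 14.

14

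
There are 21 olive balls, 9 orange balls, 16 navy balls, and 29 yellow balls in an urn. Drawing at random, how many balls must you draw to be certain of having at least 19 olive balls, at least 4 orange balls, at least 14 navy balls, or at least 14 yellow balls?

48

The worst case stops just short of every target: 18 olive, 3 orange, 13 navy, 13 yellow — 18 + 3 + 13 + 13 = 47 balls.
One more ball must push some color to its target, so 47 + 1 = 48.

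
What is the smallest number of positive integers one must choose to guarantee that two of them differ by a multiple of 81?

82

Two integers differ by a multiple of 81 exactly when they share a remainder mod 81.
There are 81 residue classes mod 81, so 81 integers can all lie in distinct classes.
One more integer must repeat a residue, giving a difference divisible by 81. So n = 81 + 1 = 82.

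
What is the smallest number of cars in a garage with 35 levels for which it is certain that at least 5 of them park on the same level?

141

There are 35 levels acting as pigeonholes.
With 35 × 4 = 140 cars we could place exactly 4 in each, with no class reaching 5.
One more forces some class to hold 5, so 140 + 1 = 141.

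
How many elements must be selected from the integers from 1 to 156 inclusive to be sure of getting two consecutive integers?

79

Partition {1, …, 156} into 78 pairs: {1,2}, {3,4}, …, {155,156}.
Choosing 78 integers — say the 78 even numbers 2, 4, …, 156 — takes one from each pair and avoids the property.
Choosing 79 forces two into the same pair by pigeonhole, and those are consecutive. So 79.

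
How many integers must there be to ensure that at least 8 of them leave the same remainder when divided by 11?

78

There are 11 residue classes modulo 11 acting as pigeonholes.
With 11 × 7 = 77 integers we could place exactly 7 in each, with no class reaching 8.
One more forces some class to hold 8, so 77 + 1 = 78.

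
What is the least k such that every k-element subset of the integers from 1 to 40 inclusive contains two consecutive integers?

Partition {1, …, 40} into 20 pairs: {1,2}, {3,4}, …, {39,40}.
Choosing 20 integers — say the 20 even numbers 2, 4, …, 40 — takes one from each pair and avoids the property.
Choosing 21 forces two into the same pair by pigeonhole, and those are consecutive. So 21.

21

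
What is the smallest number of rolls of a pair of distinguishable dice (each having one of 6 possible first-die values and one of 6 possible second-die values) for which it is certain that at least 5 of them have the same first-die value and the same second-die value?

There are 6 × 6 = 36 (first-die value, second-die value) combinations acting as pigeonholes.
With 36 × 4 = 144 rolls of a pair of distinguishable dice we could place exactly 4 in each, with no (first-die value, second-die value) pair reaching 5.
One more forces some (first-die value, second-die value) pair to hold 5, so 144 + 1 = 145.

145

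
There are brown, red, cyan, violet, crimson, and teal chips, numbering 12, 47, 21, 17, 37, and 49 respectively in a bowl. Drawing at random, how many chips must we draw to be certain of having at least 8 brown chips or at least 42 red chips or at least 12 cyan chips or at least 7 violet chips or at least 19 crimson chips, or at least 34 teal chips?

Each of the 6 colors has its own threshold; avoid all of them simultaneously.
The worst case stops just short of every target: 7 brown, 41 red, 11 cyan, 6 violet, 18 crimson, 33 teal — 7 + 41 + 11 + 6 + 18 + 33 = 116 chips.
One more chip must push some color to its target, so 116 + 1 = 117.

117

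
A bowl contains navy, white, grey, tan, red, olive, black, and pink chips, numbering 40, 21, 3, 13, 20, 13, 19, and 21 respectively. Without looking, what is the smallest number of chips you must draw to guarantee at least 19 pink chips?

To avoid pink chips as long as possible, exhaust the other 7 colors first.
The worst case draws every non-pink chip first: 40 + 21 + 3 + 13 + 20 + 13 + 19 = 129.
The next 19 draws are then forced to be pink, giving 129 + 19 = 148.

148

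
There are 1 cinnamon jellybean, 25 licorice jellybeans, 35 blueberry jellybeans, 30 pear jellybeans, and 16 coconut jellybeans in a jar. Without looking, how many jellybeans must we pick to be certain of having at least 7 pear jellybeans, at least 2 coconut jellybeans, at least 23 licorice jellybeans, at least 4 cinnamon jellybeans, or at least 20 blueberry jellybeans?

50

The worst case stops just short of every target: all 1 cinnamon, 22 licorice, 19 blueberry, 6 pear, 1 coconut — 1 + 22 + 19 + 6 + 1 = 49 jellybeans.
One more jellybean must push some flavor to its target, so 49 + 1 = 50.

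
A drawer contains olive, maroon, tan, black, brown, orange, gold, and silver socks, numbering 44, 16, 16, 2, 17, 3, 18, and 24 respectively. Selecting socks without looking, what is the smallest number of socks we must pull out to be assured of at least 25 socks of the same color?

121

In the worst case we take at most 24 of each color, but all 16 maroon, all 16 tan, all 2 black, all 17 brown, all 3 orange, and all 18 gold (fewer than 24), giving 24 + 16 + 16 + 2 + 17 + 3 + 18 + 24 = 120.
One more sock then forces some color to 25, so 120 + 1 = 121.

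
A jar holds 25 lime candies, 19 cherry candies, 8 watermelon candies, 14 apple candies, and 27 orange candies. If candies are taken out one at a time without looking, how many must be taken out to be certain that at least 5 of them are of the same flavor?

21

The worst case takes 4 candies of each flavor without reaching 5 of any: 5 × 4 = 20.
The next candy must bring some flavor to 5, so 20 + 1 = 21.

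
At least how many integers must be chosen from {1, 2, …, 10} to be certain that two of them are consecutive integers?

6

Partition {1, …, 10} into 5 pairs: {1,2}, {3,4}, …, {9,10}.
Choosing 5 integers — say the 5 even numbers 2, 4, …, 10 — takes one from each pair and avoids the property.
Choosing 6 forces two into the same pair by pigeonhole, and those are consecutive. So 6.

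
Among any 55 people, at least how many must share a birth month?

5

There are 12 months of the year, which serve as the pigeonholes.
If each of the 12 months of the year held at most 4, the total would be at most 12 × 4 = 48 < 55, a contradiction.
So at least one holds ⌈55/12⌉ = 5.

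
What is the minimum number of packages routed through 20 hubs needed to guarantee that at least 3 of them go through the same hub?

41

There are 20 hubs acting as pigeonholes.
With 20 × 2 = 40 packages we could place exactly 2 in each, with no class reaching 3.
One more forces some class to hold 3, so 40 + 1 = 41.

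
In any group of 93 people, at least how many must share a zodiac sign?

The 93 people fall into 12 zodiac signs.
If each of the 12 zodiac signs held at most 7, the total would be at most 12 × 7 = 84 < 93, a contradiction.
So at least one holds ⌈93/12⌉ = 8.

8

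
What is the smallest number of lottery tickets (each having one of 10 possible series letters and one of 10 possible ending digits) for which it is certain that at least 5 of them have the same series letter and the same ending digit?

401

There are 10 × 10 = 100 (series letter, ending digit) combinations acting as pigeonholes.
With 100 × 4 = 400 lottery tickets we could place exactly 4 in each, with no (series letter, ending digit) pair reaching 5.
One more forces some (series letter, ending digit) pair to hold 5, so 400 + 1 = 401.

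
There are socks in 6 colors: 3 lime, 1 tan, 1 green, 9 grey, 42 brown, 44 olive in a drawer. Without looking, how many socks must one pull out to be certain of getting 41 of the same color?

95

Treat the 6 colors as pigeonholes.
In the worst case we take at most 40 of each color, but all 3 lime, all 1 tan, all 1 green, and all 9 grey (fewer than 40), giving 3 + 1 + 1 + 9 + 40 + 40 = 94.
One more sock then forces some color to 41, so 94 + 1 = 95.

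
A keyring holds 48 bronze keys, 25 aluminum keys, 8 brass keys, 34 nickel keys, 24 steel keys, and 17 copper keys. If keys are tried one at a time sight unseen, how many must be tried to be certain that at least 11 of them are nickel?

133

The worst case draws every non-nickel key first: 48 + 25 + 8 + 24 + 17 = 122.
The next 11 draws are then forced to be nickel, giving 122 + 11 = 133.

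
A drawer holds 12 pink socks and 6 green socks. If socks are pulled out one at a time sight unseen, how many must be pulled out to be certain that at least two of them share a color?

3

The worst case takes 1 sock of each color without reaching 2 of any: 2 × 1 = 2.
The next sock must bring some color to 2, so 2 + 1 = 3.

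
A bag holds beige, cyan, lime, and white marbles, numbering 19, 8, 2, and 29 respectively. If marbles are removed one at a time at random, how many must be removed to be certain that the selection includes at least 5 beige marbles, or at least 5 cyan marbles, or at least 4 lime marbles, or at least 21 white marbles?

The worst case stops just short of every target: 4 beige, 4 cyan, all 2 lime, 20 white — 4 + 4 + 2 + 20 = 30 marbles.
One more marble must push some color to its target, so 30 + 1 = 31.

31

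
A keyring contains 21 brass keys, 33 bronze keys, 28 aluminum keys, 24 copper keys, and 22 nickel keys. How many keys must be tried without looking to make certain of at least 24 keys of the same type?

113

Treat the 5 types as pigeonholes.
In the worst case we take at most 23 of each type, but all 21 brass and all 22 nickel (fewer than 23), giving 21 + 23 + 23 + 23 + 22 = 112.
One more key then forces some type to 24, so 112 + 1 = 113.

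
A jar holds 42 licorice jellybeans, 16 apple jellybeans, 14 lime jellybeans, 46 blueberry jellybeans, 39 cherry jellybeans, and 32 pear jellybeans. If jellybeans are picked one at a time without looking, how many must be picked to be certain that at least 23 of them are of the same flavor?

119

In the worst case we take at most 22 of each flavor, but all 16 apple and all 14 lime (fewer than 22), giving 22 + 16 + 14 + 22 + 22 + 22 = 118.
One more jellybean then forces some flavor to 23, so 118 + 1 = 119.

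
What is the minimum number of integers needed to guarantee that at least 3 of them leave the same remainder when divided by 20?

There are 20 residue classes modulo 20 acting as pigeonholes.
With 20 × 2 = 40 integers we could place exactly 2 in each, with no class reaching 3.
One more forces some class to hold 3, so 40 + 1 = 41.

41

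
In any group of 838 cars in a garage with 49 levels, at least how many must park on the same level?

If each of the 49 levels held at most 17, the total would be at most 49 × 17 = 833 < 838, a contradiction.
So at least one holds ⌈838/49⌉ = 18.

18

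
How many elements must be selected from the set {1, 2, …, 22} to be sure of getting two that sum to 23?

12

Partition {1, …, 22} into 11 pairs: {1,22}, {2,21}, …, {11,12}.
Choosing 11 integers — say the integers 1 through 11 — takes one from each pair and avoids the property.
Choosing 12 forces two into the same pair by pigeonhole, and those sum to 23. So 12.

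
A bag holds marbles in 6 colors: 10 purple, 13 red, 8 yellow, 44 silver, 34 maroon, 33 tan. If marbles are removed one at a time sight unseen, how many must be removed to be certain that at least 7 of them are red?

136

To avoid red marbles as long as possible, exhaust the other 5 colors first.
The worst case draws every non-red marble first: 10 + 8 + 44 + 34 + 33 = 129.
The next 7 draws are then forced to be red, giving 129 + 7 = 136.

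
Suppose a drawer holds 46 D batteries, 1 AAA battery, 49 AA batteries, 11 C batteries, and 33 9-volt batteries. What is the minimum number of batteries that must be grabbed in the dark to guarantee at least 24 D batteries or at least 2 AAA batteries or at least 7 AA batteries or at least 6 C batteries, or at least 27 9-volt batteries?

62

The worst case stops just short of every target: 23 D, 1 AAA, 6 AA, 5 C, 26 9-volt — 23 + 1 + 6 + 5 + 26 = 61 batteries.
One more battery must push some type to its target, so 61 + 1 = 62.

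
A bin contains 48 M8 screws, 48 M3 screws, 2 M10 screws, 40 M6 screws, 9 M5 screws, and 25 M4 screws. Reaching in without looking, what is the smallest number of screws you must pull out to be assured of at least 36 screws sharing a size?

In the worst case we take at most 35 of each size, but all 2 M10, all 9 M5, and all 25 M4 (fewer than 35), giving 35 + 35 + 2 + 35 + 9 + 25 = 141.
One more screw then forces some size to 36, so 141 + 1 = 142.

142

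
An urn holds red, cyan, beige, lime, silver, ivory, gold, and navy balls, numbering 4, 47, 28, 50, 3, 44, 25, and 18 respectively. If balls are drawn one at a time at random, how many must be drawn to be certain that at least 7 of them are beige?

The worst case draws every non-beige ball first: 4 + 47 + 50 + 3 + 44 + 25 + 18 = 191.
The next 7 draws are then forced to be beige, giving 191 + 7 = 198.

198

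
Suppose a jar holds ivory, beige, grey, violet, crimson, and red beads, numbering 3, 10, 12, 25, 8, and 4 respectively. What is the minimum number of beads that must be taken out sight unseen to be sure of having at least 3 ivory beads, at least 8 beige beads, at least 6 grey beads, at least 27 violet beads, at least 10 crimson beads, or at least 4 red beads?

Each of the 6 colors has its own threshold; avoid all of them simultaneously.
The worst case stops just short of every target: 2 ivory, 7 beige, 5 grey, all 25 violet, all 8 crimson, 3 red — 2 + 7 + 5 + 25 + 8 + 3 = 50 beads.
One more bead must push some color to its target, so 50 + 1 = 51.

51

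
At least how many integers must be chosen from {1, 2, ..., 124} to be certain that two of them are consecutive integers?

Partition {1, …, 124} into 62 pairs: {1,2}, {3,4}, …, {123,124}.
Choosing 62 integers — say the 62 even numbers 2, 4, …, 124 — takes one from each pair and avoids the property.
Choosing 63 forces two into the same pair by pigeonhole, and those are consecutive. So 63.

63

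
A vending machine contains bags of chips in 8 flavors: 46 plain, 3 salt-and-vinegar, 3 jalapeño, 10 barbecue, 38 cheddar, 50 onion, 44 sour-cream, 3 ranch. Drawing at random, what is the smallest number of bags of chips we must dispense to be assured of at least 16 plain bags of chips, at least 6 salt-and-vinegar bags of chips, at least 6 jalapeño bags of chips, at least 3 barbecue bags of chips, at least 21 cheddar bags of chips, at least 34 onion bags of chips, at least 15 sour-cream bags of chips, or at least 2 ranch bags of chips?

92

The worst case stops just short of every target: 15 plain, all 3 salt-and-vinegar, all 3 jalapeño, 2 barbecue, 20 cheddar, 33 onion, 14 sour-cream, 1 ranch — 15 + 3 + 3 + 2 + 20 + 33 + 14 + 1 = 91 bags of chips.
One more bag of chips must push some flavor to its target, so 91 + 1 = 92.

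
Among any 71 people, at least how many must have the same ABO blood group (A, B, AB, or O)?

There are 4 ABO blood groups, which serve as the pigeonholes.
If each of the 4 ABO blood groups held at most 17, the total would be at most 4 × 17 = 68 < 71, a contradiction.
So at least one holds ⌈71/4⌉ = 18.

18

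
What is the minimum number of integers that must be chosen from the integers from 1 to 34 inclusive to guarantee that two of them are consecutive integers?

Partition {1, …, 34} into 17 pairs: {1,2}, {3,4}, …, {33,34}.
Choosing 17 integers — say the 17 even numbers 2, 4, …, 34 — takes one from each pair and avoids the property.
Choosing 18 forces two into the same pair by pigeonhole, and those are consecutive. So 18.

18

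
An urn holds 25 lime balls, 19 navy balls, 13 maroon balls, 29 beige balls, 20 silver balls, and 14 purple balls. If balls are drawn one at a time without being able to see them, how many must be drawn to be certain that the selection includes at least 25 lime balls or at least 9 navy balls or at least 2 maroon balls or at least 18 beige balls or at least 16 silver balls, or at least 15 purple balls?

The worst case stops just short of every target: 24 lime, 8 navy, 1 maroon, 17 beige, 15 silver, 14 purple — 24 + 8 + 1 + 17 + 15 + 14 = 79 balls.
One more ball must push some color to its target, so 79 + 1 = 80.

80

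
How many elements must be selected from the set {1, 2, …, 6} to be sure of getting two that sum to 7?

4

Partition {1, …, 6} into 3 pairs: {1,6}, {2,5}, …, {3,4}.
Choosing 3 integers — say the integers 1 through 3 — takes one from each pair and avoids the property.
Choosing 4 forces two into the same pair by pigeonhole, and those sum to 7. So 4.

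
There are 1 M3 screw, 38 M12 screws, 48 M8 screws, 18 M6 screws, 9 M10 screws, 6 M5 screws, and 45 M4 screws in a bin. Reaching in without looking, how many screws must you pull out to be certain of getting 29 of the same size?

119

Treat the 7 sizes as pigeonholes.
In the worst case we take at most 28 of each size, but all 1 M3, all 18 M6, all 9 M10, and all 6 M5 (fewer than 28), giving 1 + 28 + 28 + 18 + 9 + 6 + 28 = 118.
One more screw then forces some size to 29, so 118 + 1 = 119.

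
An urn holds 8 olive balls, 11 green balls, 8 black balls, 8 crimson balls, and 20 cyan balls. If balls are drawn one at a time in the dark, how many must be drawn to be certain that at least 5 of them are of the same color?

21

The worst case takes 4 balls of each color without reaching 5 of any: 5 × 4 = 20.
The next ball must bring some color to 5, so 20 + 1 = 21.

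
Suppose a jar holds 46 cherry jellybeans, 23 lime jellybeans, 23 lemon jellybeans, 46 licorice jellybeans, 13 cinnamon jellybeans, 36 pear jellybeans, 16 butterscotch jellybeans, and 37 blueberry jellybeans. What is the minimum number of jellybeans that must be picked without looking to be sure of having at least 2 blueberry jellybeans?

205

The worst case draws every non-blueberry jellybean first: 46 + 23 + 23 + 46 + 13 + 36 + 16 = 203.
The next 2 draws are then forced to be blueberry, giving 203 + 2 = 205.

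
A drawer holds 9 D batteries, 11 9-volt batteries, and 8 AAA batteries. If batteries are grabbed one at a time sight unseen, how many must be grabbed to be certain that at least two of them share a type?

4

The worst case takes 1 battery of each type without reaching 2 of any: 3 × 1 = 3.
The next battery must bring some type to 2, so 3 + 1 = 4.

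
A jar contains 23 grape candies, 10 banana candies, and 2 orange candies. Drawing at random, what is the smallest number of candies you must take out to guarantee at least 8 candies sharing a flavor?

17

Treat the 3 flavors as pigeonholes.
In the worst case we take at most 7 of each flavor, but all 2 orange (fewer than 7), giving 7 + 7 + 2 = 16.
One more candy then forces some flavor to 8, so 16 + 1 = 17.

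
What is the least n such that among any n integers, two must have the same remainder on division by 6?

7

Two integers differ by a multiple of 6 exactly when they share a remainder mod 6.
There are 6 residue classes mod 6, so 6 integers can all lie in distinct classes.
One more integer must repeat a residue, giving a difference divisible by 6. So n = 6 + 1 = 7.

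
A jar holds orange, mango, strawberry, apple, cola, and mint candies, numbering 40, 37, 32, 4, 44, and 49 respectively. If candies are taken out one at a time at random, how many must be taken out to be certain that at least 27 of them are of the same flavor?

In the worst case we take at most 26 of each flavor, but all 4 apple (fewer than 26), giving 26 + 26 + 26 + 4 + 26 + 26 = 134.
One more candy then forces some flavor to 27, so 134 + 1 = 135.

135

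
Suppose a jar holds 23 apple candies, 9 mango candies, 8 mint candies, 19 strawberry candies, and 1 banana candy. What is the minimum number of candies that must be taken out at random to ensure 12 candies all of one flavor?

41

Treat the 5 flavors as pigeonholes.
In the worst case we take at most 11 of each flavor, but all 9 mango, all 8 mint, and all 1 banana (fewer than 11), giving 11 + 9 + 8 + 11 + 1 = 40.
One more candy then forces some flavor to 12, so 40 + 1 = 41.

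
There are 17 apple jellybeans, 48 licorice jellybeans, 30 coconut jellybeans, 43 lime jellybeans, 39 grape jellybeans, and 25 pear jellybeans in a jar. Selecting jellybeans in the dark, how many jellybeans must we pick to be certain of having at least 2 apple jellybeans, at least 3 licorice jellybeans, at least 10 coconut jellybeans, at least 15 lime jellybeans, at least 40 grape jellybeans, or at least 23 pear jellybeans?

The worst case stops just short of every target: 1 apple, 2 licorice, 9 coconut, 14 lime, 39 grape, 22 pear — 1 + 2 + 9 + 14 + 39 + 22 = 87 jellybeans.
One more jellybean must push some flavor to its target, so 87 + 1 = 88.

88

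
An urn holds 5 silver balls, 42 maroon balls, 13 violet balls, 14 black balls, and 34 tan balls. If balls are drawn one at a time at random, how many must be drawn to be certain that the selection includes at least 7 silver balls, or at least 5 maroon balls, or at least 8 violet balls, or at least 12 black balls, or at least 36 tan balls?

62

The worst case stops just short of every target: all 5 silver, 4 maroon, 7 violet, 11 black, all 34 tan — 5 + 4 + 7 + 11 + 34 = 61 balls.
One more ball must push some color to its target, so 61 + 1 = 62.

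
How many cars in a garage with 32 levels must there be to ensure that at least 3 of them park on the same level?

65

There are 32 levels acting as pigeonholes.
With 32 × 2 = 64 cars we could place exactly 2 in each, with no class reaching 3.
One more forces some class to hold 3, so 64 + 1 = 65.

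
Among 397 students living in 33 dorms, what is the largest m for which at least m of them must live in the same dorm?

The 397 students fall into 33 dorms.
If each of the 33 dorms held at most 12, the total would be at most 33 × 12 = 396 < 397, a contradiction.
So at least one holds ⌈397/33⌉ = 13.

13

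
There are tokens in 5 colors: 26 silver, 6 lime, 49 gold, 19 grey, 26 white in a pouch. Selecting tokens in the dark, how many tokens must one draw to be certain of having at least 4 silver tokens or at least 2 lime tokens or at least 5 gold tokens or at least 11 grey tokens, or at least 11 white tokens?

Each of the 5 colors has its own threshold; avoid all of them simultaneously.
The worst case stops just short of every target: 3 silver, 1 lime, 4 gold, 10 grey, 10 white — 3 + 1 + 4 + 10 + 10 = 28 tokens.
One more token must push some color to its target, so 28 + 1 = 29.

29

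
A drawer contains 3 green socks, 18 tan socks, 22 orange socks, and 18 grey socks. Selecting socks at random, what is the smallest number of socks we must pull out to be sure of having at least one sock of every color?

59

The hardest color to obtain is green: we could draw every other sock first — 61 − 3 = 58 socks — without a single green one.
The next draw must be green, so 58 + 1 = 59.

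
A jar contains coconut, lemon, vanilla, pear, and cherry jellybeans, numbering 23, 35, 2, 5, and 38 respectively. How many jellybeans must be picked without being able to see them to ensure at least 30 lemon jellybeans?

The worst case draws every non-lemon jellybean first: 23 + 2 + 5 + 38 = 68.
The next 30 draws are then forced to be lemon, giving 68 + 30 = 98.

98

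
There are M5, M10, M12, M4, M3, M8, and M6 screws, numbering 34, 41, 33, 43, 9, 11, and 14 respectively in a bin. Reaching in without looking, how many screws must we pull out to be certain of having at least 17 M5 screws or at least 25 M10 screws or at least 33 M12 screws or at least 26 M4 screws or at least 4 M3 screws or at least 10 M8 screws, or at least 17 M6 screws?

The worst case stops just short of every target: 16 M5, 24 M10, 32 M12, 25 M4, 3 M3, 9 M8, all 14 M6 — 16 + 24 + 32 + 25 + 3 + 9 + 14 = 123 screws.
One more screw must push some size to its target, so 123 + 1 = 124.

124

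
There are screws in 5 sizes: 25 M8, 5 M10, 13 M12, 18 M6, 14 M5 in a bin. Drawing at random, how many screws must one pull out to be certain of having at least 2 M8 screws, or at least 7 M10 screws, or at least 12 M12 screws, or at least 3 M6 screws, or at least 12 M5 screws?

Each of the 5 sizes has its own threshold; avoid all of them simultaneously.
The worst case stops just short of every target: 1 M8, all 5 M10, 11 M12, 2 M6, 11 M5 — 1 + 5 + 11 + 2 + 11 = 30 screws.
One more screw must push some size to its target, so 30 + 1 = 31.

31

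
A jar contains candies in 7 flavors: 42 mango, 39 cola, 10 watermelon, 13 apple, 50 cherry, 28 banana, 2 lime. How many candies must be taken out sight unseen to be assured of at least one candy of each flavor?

The hardest flavor to obtain is lime: we could draw every other candy first — 184 − 2 = 182 candies — without a single lime one.
The next draw must be lime, so 182 + 1 = 183.

183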